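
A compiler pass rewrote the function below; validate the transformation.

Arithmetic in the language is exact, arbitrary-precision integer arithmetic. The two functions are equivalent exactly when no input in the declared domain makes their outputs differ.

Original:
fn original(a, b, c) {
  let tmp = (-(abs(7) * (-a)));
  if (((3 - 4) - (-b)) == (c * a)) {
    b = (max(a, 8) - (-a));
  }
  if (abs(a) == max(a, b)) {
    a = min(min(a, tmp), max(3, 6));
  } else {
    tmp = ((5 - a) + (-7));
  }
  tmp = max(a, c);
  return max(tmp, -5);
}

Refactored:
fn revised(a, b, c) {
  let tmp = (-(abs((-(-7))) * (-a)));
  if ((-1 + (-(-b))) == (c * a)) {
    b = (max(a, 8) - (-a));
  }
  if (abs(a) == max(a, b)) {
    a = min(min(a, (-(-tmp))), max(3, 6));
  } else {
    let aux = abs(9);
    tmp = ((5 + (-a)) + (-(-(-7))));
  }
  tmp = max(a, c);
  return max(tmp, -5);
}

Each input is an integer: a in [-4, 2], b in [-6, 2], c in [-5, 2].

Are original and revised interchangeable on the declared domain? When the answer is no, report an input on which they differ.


The two versions differ — the changes include arithmetic usage differs; and local variable names differ; and constant usage differs; and statement counts differ; and min/max/abs usage differs.
As a probe, take a=1, b=-4, c=-1: original runs tmp = 7; (((3 - 4) - (-b)) == (c * a)) -> false; (abs(a) == max(a, b)) -> true; a = 1; tmp = 1; return 1; revised runs tmp = 7; ((-1 + (-(-b))) == (c * a)) -> false; (abs(a) == max(a, b)) -> true; a = 1; tmp = 1; return 1; both end at 1.
Across all 504 domain points the two functions coincide.
verdict: equivalent


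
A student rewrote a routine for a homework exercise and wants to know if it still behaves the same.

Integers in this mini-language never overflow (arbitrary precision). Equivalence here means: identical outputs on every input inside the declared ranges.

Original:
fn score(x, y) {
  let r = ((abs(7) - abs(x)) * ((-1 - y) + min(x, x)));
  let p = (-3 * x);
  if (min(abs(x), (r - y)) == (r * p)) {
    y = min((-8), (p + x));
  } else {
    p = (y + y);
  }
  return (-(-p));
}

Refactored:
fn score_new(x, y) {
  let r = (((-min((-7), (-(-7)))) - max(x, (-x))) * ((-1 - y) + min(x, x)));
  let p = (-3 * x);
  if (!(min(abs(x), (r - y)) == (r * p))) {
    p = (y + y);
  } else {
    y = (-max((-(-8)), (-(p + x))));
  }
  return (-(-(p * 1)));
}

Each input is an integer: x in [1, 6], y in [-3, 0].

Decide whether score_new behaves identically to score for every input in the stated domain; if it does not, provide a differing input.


Equivalent — the differences include arithmetic usage differs, plus boolean connective usage differs, plus constant usage differs, plus min/max/abs usage differs, yet no declared input distinguishes the two.
One worked example (x=2, y=-3) — score: r = 20; p = -6; (min(abs(x), (r - y)) == (r * p)) -> false; p = -6; return -6; score_new: r = 20; p = -6; (!(min(abs(x), (r - y)) == (r * p))) -> true; p = -6; return -6; agreement on -6.
Sweeping the whole domain (24 inputs) finds no disagreement.
verdict: equivalent


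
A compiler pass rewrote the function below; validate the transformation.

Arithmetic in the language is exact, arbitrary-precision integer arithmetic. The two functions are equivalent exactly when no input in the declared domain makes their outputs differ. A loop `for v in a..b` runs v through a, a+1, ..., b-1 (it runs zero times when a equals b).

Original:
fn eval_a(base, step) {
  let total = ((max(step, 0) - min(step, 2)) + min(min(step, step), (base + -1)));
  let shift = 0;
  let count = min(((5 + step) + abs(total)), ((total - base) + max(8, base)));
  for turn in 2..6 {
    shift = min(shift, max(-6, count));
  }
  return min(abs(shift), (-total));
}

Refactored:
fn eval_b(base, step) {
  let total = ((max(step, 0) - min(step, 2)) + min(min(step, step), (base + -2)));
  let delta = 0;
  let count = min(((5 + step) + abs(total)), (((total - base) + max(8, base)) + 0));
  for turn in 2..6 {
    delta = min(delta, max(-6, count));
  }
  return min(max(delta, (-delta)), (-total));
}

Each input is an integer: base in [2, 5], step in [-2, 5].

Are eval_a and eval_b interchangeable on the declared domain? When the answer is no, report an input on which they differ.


On input base=2, step=1, eval_a returns -1 while eval_b returns 0.
verdict: not equivalent; witness: base=2, step=1


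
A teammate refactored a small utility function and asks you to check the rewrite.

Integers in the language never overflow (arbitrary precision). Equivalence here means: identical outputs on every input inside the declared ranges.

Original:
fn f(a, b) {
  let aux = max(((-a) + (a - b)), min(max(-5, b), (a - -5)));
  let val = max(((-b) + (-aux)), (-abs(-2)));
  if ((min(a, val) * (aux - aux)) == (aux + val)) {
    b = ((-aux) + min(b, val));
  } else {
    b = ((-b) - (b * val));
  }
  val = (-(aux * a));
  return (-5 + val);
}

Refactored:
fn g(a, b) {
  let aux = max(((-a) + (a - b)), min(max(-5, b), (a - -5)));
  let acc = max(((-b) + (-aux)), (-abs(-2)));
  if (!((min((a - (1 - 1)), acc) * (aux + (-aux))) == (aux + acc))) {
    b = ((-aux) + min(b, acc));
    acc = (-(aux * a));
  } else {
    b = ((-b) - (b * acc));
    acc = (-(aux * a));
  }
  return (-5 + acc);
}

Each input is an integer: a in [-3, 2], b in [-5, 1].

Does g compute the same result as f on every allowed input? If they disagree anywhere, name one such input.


Equivalent. There is a behavioral-looking edit here, yet the outcome never shifts on this domain.
Sweeping the whole domain (42 inputs) finds no disagreement.
Spot check at a=1, b=1 — f: aux=1, then val=-2, then ((min(a, val) * (aux - aux)) == (aux + val)) is false, then b=1, then val=-1, then returns -6. g: aux=1, then acc=-2, then (!((min((a - (1 - 1)), acc) * (aux + (-aux))) == (aux + acc))) is true, then b=-3, then acc=-1, then returns -6. Both give -6.
verdict: equivalent


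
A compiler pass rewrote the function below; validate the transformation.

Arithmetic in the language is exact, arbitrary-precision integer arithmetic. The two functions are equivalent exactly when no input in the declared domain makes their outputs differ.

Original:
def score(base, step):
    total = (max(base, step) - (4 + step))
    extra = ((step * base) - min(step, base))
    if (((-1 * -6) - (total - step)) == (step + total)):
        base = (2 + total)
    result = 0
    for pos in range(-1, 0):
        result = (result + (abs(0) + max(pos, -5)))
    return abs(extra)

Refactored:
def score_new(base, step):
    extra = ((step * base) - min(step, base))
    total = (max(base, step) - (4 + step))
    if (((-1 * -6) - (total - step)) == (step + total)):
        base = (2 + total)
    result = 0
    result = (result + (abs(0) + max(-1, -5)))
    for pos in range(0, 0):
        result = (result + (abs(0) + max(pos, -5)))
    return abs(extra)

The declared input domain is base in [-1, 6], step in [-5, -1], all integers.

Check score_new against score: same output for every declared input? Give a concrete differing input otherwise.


Comparing the listings, the differences include: min/max/abs usage differs; and arithmetic usage differs; and constant usage differs; and statement counts differ; and loop structure differs.
Spot check at base=6, step=-4 — score: total := 6 | extra := -20 | (((-1 * -6) - (total - step)) == (step + total)): false | result := 0 | iter pos=-1: | result := -1 | result 20. score_new: extra := -20 | total := 6 | (((-1 * -6) - (total - step)) == (step + total)): false | result := 0 | result := -1 | loop over pos: empty range | result 20. Both give 20.
Checked all 40 inputs in the declared domain: the outputs agree on every one.
verdict: equivalent


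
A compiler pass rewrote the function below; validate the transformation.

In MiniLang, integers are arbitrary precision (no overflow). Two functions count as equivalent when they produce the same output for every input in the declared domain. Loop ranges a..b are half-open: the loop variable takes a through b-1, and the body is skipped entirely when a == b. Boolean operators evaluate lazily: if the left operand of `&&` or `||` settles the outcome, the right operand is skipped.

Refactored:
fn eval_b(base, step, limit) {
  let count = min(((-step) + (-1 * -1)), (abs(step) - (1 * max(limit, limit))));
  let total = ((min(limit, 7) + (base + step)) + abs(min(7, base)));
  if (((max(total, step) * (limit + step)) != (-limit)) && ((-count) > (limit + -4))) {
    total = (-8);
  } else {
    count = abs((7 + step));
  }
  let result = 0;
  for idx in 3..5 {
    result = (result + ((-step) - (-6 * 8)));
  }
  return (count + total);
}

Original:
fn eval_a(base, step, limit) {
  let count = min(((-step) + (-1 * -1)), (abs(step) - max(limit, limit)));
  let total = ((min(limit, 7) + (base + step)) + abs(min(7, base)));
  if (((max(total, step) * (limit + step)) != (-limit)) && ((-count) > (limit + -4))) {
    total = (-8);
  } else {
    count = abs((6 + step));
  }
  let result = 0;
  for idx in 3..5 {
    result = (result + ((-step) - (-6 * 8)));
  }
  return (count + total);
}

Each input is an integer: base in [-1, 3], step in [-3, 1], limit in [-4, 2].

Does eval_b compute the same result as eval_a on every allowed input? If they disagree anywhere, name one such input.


These are not equivalent — on base=-1, step=0, limit=0 the outputs split (6 vs 7).
eval_a: count = 0; total = 0; (((max(total, step) * (limit + step)) != (-limit)) && ((-count) > (limit + -4))) -> false; count = 6; result = 0; [idx=3]; result = 48; [idx=4]; result = 96; return 6
eval_b: count = 0; total = 0; (((max(total, step) * (limit + step)) != (-limit)) && ((-count) > (limit + -4))) -> false; count = 7; result = 0; [idx=3]; result = 48; [idx=4]; result = 96; return 7
verdict: not equivalent; witness: base=-1, step=0, limit=0


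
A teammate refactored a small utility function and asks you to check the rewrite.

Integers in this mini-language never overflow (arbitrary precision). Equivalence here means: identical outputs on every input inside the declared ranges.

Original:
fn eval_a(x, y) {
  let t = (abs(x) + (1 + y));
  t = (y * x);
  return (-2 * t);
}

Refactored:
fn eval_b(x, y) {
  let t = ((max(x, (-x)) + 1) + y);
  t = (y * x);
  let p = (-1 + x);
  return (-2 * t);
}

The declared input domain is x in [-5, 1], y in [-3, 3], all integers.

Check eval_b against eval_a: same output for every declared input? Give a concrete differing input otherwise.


Equivalent — the differences include arithmetic usage differs; also constant usage differs; also local variable names differ; also min/max/abs usage differs; also statement counts differ, yet no declared input distinguishes the two.
One worked example (x=-4, y=-3) — eval_a: t := 2 | t := 12 | result -24; eval_b: t := 2 | t := 12 | p := -5 | result -24; agreement on -24.
Checked all 49 inputs in the declared domain: the outputs agree on every one.
verdict: equivalent


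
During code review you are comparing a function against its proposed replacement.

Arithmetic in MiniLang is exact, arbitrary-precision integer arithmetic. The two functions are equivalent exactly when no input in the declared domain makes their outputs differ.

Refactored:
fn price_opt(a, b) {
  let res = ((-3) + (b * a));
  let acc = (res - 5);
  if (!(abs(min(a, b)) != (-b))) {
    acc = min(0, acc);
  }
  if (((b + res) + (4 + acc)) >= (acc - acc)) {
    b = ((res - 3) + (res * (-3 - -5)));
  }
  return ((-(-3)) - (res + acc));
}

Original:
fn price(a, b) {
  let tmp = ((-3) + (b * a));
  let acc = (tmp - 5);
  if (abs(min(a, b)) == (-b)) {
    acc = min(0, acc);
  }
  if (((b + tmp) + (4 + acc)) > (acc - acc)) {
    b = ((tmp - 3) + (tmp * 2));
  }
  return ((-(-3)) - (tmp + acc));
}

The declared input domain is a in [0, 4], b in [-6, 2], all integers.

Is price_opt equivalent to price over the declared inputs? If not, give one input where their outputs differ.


Equivalent. The suspicious-looking change has no observable effect anywhere in the declared ranges.
Across all 45 domain points the two functions coincide.
Tracing a=0, b=2: price: tmp becomes -3; next acc becomes -8; next (abs(min(a, b)) == (-b)) evaluates to false; next (((b + tmp) + (4 + acc)) > (acc - acc)) evaluates to false; next final value 14 | price_opt: res becomes -3; next acc becomes -8; next (!(abs(min(a, b)) != (-b))) evaluates to false; next (((b + res) + (4 + acc)) >= (acc - acc)) evaluates to false; next final value 14 — matching result 14.
verdict: equivalent


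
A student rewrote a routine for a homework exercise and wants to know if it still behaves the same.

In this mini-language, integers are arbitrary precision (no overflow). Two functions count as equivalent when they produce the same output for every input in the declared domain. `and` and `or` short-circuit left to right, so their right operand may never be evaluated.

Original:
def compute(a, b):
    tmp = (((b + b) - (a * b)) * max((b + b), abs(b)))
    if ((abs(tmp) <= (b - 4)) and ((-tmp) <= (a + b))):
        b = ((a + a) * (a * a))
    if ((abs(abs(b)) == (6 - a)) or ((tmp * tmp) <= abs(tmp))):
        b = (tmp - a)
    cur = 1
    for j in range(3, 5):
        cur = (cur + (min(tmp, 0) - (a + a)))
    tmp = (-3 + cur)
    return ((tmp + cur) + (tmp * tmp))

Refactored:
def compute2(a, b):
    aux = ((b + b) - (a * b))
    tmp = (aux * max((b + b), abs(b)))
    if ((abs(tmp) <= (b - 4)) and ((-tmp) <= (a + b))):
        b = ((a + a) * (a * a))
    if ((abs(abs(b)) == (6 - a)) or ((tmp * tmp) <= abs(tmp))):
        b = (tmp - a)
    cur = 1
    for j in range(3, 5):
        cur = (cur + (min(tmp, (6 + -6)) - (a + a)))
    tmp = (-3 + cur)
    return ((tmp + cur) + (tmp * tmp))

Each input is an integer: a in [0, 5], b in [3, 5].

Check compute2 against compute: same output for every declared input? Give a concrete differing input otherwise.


Equivalent — the differences include local variable names differ, constant usage differs, arithmetic usage differs, statement counts differ, yet no declared input distinguishes the two.
Tracing a=3, b=4: compute: tmp = -32; ((abs(tmp) <= (b - 4)) and ((-tmp) <= (a + b))) -> false; ((abs(abs(b)) == (6 - a)) or ((tmp * tmp) <= abs(tmp))) -> false; cur = 1; [j=3]; cur = -37; [j=4]; cur = -75; tmp = -78; return 5931 | compute2: aux = -4; tmp = -32; ((abs(tmp) <= (b - 4)) and ((-tmp) <= (a + b))) -> false; ((abs(abs(b)) == (6 - a)) or ((tmp * tmp) <= abs(tmp))) -> false; cur = 1; [j=3]; cur = -37; [j=4]; cur = -75; tmp = -78; return 5931 — matching result 5931.
An exhaustive pass over the 18 declared inputs shows identical outputs.
verdict: equivalent


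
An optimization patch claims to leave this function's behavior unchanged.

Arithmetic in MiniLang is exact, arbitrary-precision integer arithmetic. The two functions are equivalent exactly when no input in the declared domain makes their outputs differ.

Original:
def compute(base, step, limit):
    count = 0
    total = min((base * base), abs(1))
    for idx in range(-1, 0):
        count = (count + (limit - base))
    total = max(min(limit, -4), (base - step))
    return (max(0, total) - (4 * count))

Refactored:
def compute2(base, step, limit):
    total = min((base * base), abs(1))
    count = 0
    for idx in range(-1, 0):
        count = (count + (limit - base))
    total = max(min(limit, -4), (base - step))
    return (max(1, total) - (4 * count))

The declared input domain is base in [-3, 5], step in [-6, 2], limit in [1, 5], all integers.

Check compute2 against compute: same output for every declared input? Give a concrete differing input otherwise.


Run the pair on base=-3, step=-3, limit=1.
compute: count = 0; total = 1; [idx=-1]; count = 4; total = 0; return -16
compute2: total = 1; count = 0; [idx=-1]; count = 4; total = 0; return -15
-16 vs -15 — the two versions disagree here.
verdict: not equivalent; witness: base=-3, step=-3, limit=1


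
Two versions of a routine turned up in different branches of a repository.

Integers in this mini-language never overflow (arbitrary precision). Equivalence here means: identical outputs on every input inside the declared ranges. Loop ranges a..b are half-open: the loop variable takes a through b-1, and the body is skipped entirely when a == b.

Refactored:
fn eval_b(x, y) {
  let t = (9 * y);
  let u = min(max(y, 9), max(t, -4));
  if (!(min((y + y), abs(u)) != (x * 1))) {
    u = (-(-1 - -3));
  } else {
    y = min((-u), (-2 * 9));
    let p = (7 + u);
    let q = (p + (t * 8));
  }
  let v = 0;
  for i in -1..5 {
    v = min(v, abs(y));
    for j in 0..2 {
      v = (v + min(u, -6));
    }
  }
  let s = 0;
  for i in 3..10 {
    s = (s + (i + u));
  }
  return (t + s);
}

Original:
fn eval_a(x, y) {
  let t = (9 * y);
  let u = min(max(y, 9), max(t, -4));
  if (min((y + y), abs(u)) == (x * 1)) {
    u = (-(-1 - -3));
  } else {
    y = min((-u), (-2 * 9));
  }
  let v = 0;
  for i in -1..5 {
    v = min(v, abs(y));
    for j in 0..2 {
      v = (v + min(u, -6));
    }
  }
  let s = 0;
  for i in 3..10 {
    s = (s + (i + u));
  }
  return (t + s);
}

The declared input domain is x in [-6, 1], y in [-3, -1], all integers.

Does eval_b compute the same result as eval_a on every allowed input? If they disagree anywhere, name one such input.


The two are interchangeable: arithmetic usage differs, boolean connective usage differs, constant usage differs, local variable names differ, comparison usage differs, statement counts differ, and every declared input agrees.
Spot check at x=-5, y=-3 — eval_a: t = -27; u = -4; (min((y + y), abs(u)) == (x * 1)) -> false; y = -18; v = 0; [i=-1]; v = 0; [j=0]; v = -6; [j=1]; v = -12; [i=0]; v = -12; [j=0]; v = -18; [j=1]; v = -24; [i=1]; v = -24; [j=0]; v = -30; [j=1]; v = -36; [i=2]; v = -36; [j=0]; v = -42; [j=1]; v = -48; [i=3]; v = -48; [j=0]; v = -54; [j=1]; v = -60; [i=4]; v = -60; [j=0]; v = -66; [j=1]; v = -72; s = 0; [i=3]; s = -1; [i=4]; s = -1; [i=5]; s = 0; [i=6]; s = 2; [i=7]; s = 5; [i=8]; s = 9; [i=9]; s = 14; return -13. eval_b: t = -27; u = -4; (!(min((y + y), abs(u)) != (x * 1))) -> false; y = -18; p = 3; q = -213; v = 0; [i=-1]; v = 0; [j=0]; v = -6; [j=1]; v = -12; [i=0]; v = -12; [j=0]; v = -18; [j=1]; v = -24; [i=1]; v = -24; [j=0]; v = -30; [j=1]; v = -36; [i=2]; v = -36; [j=0]; v = -42; [j=1]; v = -48; [i=3]; v = -48; [j=0]; v = -54; [j=1]; v = -60; [i=4]; v = -60; [j=0]; v = -66; [j=1]; v = -72; s = 0; [i=3]; s = -1; [i=4]; s = -1; [i=5]; s = 0; [i=6]; s = 2; [i=7]; s = 5; [i=8]; s = 9; [i=9]; s = 14; return -13. Both give -13.
Checked all 24 inputs in the declared domain: the outputs agree on every one.
verdict: equivalent


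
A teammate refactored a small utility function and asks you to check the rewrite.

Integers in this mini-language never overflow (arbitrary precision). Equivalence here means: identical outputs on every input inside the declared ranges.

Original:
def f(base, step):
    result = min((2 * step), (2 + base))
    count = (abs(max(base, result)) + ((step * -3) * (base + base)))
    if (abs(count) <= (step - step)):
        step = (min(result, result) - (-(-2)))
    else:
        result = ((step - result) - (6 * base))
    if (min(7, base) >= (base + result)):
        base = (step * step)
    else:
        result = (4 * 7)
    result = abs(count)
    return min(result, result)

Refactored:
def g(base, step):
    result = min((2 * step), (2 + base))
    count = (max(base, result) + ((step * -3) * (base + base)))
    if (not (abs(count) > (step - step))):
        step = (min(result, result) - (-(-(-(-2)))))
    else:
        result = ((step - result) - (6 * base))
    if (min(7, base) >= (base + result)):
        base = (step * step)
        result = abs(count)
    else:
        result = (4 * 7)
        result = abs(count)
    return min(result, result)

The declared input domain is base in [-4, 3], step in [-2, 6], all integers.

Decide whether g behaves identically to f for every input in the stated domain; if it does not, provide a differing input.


The rewrite breaks on base=-4, step=-2, where the results are 44 and 52.
f: result=-4, then count=-44, then (abs(count) <= (step - step)) is false, then result=26, then (min(7, base) >= (base + result)) is false, then result=28, then result=44, then returns 44
g: result=-4, then count=-52, then (not (abs(count) > (step - step))) is false, then result=26, then (min(7, base) >= (base + result)) is false, then result=28, then result=52, then returns 52
verdict: not equivalent; witness: base=-4, step=-2


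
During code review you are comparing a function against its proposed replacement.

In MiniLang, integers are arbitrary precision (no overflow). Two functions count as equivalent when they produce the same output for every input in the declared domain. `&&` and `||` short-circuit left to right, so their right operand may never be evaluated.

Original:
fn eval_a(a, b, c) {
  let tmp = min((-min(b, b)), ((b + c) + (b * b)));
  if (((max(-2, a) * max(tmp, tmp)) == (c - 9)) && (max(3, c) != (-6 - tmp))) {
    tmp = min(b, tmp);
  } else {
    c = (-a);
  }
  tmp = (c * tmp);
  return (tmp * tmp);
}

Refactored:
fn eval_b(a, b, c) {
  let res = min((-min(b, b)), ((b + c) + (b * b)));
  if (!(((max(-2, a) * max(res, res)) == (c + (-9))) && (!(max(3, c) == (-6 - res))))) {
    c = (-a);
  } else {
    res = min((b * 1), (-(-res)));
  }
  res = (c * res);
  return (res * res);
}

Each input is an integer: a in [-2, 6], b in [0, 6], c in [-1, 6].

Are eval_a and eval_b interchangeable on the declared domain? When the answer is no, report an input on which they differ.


Equivalent — the differences include local variable names differ, plus comparison usage differs, plus arithmetic usage differs, plus constant usage differs, plus boolean connective usage differs, yet no declared input distinguishes the two.
Spot check at a=3, b=0, c=-1 — eval_a: tmp = -1; (((max(-2, a) * max(tmp, tmp)) == (c - 9)) && (max(3, c) != (-6 - tmp))) -> false; c = -3; tmp = 3; return 9. eval_b: res = -1; (!(((max(-2, a) * max(res, res)) == (c + (-9))) && (!(max(3, c) == (-6 - res))))) -> true; c = -3; res = 3; return 9. Both give 9.
Across all 504 domain points the two functions coincide.
verdict: equivalent


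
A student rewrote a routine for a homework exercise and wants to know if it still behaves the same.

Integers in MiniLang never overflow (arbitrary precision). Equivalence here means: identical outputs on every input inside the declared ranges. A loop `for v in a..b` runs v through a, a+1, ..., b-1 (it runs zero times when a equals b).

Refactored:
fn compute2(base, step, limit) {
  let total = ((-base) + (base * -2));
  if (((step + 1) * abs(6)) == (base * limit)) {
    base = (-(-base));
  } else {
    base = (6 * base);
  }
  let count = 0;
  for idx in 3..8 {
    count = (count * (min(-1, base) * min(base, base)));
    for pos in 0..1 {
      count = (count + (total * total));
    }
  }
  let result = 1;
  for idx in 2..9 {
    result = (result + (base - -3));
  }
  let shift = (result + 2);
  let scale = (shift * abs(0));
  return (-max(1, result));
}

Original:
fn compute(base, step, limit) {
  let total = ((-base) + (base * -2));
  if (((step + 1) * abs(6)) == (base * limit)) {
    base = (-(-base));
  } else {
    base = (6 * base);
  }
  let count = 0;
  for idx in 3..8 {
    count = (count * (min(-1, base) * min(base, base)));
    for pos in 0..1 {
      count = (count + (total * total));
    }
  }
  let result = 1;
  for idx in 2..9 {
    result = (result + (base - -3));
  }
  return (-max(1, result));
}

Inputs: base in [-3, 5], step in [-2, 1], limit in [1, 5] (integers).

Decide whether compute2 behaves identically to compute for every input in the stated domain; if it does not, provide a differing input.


This is a faithful refactor — constant usage differs, arithmetic usage differs, statement counts differ, min/max/abs usage differs, local variable names differ, but the computed results match everywhere.
Spot check at base=4, step=1, limit=3 — compute: total := -12 | (((step + 1) * abs(6)) == (base * limit)): true | base := 4 | count := 0 | iter idx=3: | count := 0 | iter pos=0: | count := 144 | iter idx=4: | count := -576 | iter pos=0: | count := -432 | iter idx=5: | count := 1728 | iter pos=0: | count := 1872 | iter idx=6: | count := -7488 | iter pos=0: | count := -7344 | iter idx=7: | count := 29376 | iter pos=0: | count := 29520 | result := 1 | iter idx=2: | result := 8 | iter idx=3: | result := 15 | iter idx=4: | result := 22 | iter idx=5: | result := 29 | iter idx=6: | result := 36 | iter idx=7: | result := 43 | iter idx=8: | result := 50 | result -50. compute2: total := -12 | (((step + 1) * abs(6)) == (base * limit)): true | base := 4 | count := 0 | iter idx=3: | count := 0 | iter pos=0: | count := 144 | iter idx=4: | count := -576 | iter pos=0: | count := -432 | iter idx=5: | count := 1728 | iter pos=0: | count := 1872 | iter idx=6: | count := -7488 | iter pos=0: | count := -7344 | iter idx=7: | count := 29376 | iter pos=0: | count := 29520 | result := 1 | iter idx=2: | result := 8 | iter idx=3: | result := 15 | iter idx=4: | result := 22 | iter idx=5: | result := 29 | iter idx=6: | result := 36 | iter idx=7: | result := 43 | iter idx=8: | result := 50 | shift := 52 | scale := 0 | result -50. Both give -50.
Sweeping the whole domain (180 inputs) finds no disagreement.
verdict: equivalent


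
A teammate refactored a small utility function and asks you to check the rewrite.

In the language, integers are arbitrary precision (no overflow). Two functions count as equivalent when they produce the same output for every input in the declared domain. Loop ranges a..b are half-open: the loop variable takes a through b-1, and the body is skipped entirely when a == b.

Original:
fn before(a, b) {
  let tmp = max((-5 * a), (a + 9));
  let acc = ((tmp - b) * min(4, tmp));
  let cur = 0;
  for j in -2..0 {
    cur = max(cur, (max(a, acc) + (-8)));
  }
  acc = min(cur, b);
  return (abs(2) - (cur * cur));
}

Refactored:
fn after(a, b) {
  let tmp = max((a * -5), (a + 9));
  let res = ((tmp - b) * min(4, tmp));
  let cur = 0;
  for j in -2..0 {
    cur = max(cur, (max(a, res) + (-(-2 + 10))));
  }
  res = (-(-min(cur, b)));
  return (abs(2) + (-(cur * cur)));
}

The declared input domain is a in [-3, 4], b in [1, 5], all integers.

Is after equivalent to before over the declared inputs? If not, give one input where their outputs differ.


Behavior is preserved: although local variable names differ; and arithmetic usage differs; and constant usage differs, the outputs never diverge.
Spot check at a=2, b=2 — before: tmp becomes 11; next acc becomes 36; next cur becomes 0; next at j=-2:; next cur becomes 28; next at j=-1:; next cur becomes 28; next acc becomes 2; next final value -782. after: tmp becomes 11; next res becomes 36; next cur becomes 0; next at j=-2:; next cur becomes 28; next at j=-1:; next cur becomes 28; next res becomes 2; next final value -782. Both give -782.
Every one of the 40 inputs gives matching results.
verdict: equivalent


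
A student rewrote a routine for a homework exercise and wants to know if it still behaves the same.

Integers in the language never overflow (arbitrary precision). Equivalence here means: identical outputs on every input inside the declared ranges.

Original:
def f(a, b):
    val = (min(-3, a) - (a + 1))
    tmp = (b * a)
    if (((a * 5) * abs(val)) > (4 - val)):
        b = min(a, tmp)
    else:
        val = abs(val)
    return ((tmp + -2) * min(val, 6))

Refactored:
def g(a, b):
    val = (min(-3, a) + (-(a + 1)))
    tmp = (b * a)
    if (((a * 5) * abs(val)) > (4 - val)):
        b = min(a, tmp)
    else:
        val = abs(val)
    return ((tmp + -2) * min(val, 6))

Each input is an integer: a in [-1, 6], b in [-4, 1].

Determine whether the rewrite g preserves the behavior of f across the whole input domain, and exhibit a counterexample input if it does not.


This is a faithful refactor — arithmetic usage differs, but the computed results match everywhere.
Tracing a=6, b=-4: f: val becomes -10; next tmp becomes -24; next (((a * 5) * abs(val)) > (4 - val)) evaluates to true; next b becomes -24; next final value 260 | g: val becomes -10; next tmp becomes -24; next (((a * 5) * abs(val)) > (4 - val)) evaluates to true; next b becomes -24; next final value 260 — matching result 260.
Sweeping the whole domain (48 inputs) finds no disagreement.
verdict: equivalent


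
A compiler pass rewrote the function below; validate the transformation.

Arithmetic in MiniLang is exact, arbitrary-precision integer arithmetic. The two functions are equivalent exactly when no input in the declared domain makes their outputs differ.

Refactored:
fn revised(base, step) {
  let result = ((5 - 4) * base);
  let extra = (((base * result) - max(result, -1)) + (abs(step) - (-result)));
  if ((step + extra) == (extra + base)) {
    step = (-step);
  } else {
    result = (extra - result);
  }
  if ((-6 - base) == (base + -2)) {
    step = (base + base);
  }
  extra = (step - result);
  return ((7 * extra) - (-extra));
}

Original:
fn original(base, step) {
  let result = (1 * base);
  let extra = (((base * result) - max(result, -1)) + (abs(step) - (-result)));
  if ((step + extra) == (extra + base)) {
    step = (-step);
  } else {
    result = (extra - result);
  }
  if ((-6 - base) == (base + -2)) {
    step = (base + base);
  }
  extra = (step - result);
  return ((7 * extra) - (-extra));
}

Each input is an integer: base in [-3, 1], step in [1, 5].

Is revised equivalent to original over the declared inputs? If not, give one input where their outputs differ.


Side by side, the visible changes include: constant usage differs, plus arithmetic usage differs.
Tracing base=-2, step=2: original: result becomes -2; next extra becomes 5; next ((step + extra) == (extra + base)) evaluates to false; next result becomes 7; next ((-6 - base) == (base + -2)) evaluates to true; next step becomes -4; next extra becomes -11; next final value -88 | revised: result becomes -2; next extra becomes 5; next ((step + extra) == (extra + base)) evaluates to false; next result becomes 7; next ((-6 - base) == (base + -2)) evaluates to true; next step becomes -4; next extra becomes -11; next final value -88 — matching result -88.
Across all 25 domain points the two functions coincide.
verdict: equivalent


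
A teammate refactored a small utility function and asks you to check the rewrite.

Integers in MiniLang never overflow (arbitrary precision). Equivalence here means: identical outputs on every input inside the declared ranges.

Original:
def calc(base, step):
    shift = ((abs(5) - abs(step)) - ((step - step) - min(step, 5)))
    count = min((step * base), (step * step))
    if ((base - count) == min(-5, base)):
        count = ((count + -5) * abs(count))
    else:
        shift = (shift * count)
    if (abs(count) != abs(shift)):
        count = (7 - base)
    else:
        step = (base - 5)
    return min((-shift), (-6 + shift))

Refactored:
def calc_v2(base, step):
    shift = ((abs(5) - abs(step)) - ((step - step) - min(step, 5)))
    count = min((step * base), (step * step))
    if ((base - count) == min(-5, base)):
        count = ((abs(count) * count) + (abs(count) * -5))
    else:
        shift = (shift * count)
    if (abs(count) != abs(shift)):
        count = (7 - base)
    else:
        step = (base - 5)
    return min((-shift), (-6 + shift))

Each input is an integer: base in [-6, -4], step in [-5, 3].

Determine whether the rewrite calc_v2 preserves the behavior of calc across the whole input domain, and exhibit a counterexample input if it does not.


Behavior is preserved: although arithmetic usage differs, plus min/max/abs usage differs, the outputs never diverge.
Tracing base=-6, step=0: calc: shift = 5; count = 0; ((base - count) == min(-5, base)) -> true; count = 0; (abs(count) != abs(shift)) -> true; count = 13; return -5 | calc_v2: shift = 5; count = 0; ((base - count) == min(-5, base)) -> true; count = 0; (abs(count) != abs(shift)) -> true; count = 13; return -5 — matching result -5.
An exhaustive pass over the 27 declared inputs shows identical outputs.
verdict: equivalent


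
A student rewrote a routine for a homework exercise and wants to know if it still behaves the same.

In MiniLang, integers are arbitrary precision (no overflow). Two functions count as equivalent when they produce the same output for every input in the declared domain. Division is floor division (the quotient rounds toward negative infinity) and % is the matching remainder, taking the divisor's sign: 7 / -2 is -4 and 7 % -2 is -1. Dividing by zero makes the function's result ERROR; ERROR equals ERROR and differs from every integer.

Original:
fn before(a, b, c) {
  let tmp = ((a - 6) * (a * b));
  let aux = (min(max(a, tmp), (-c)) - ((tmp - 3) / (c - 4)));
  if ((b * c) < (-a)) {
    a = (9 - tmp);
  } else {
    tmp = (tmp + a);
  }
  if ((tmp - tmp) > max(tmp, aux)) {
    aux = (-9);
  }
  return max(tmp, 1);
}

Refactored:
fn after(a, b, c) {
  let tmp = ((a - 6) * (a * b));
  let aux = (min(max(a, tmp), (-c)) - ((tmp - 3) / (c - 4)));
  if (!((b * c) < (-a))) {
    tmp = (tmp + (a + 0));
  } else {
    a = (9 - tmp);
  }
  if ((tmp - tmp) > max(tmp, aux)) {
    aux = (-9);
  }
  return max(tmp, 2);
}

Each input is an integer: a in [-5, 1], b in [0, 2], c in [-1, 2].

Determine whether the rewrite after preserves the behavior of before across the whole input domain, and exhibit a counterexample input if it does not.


Consider the input a=-5, b=0, c=-1.
before: tmp = 0; aux = 0; ((b * c) < (-a)) -> true; a = 9; ((tmp - tmp) > max(tmp, aux)) -> false; return 1
after: tmp = 0; aux = 0; (!((b * c) < (-a))) -> false; a = 9; ((tmp - tmp) > max(tmp, aux)) -> false; return 2
1 and 2 differ, so these are not the same function on this domain.
verdict: not equivalent; witness: a=-5, b=0, c=-1


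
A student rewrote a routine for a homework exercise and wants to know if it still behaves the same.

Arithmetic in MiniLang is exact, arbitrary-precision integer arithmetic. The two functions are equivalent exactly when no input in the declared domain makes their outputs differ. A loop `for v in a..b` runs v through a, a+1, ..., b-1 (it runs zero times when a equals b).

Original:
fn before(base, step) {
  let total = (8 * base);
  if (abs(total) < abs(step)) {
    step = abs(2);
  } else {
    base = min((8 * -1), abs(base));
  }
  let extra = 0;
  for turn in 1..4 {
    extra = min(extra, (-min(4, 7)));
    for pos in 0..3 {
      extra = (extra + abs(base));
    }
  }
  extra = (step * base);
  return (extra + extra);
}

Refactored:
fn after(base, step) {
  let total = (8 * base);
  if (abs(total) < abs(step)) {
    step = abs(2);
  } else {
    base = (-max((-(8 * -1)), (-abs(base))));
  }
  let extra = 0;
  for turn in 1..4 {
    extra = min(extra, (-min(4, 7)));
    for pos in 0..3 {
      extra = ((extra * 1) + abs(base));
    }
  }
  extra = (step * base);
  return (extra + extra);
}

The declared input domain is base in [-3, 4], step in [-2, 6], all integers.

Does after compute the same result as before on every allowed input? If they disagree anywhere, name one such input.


The two are interchangeable: constant usage differs, and arithmetic usage differs, and min/max/abs usage differs, and every declared input agrees.
One worked example (base=-1, step=6) — before: total = -8; (abs(total) < abs(step)) -> false; base = -8; extra = 0; [turn=1]; extra = -4; [pos=0]; extra = 4; [pos=1]; extra = 12; [pos=2]; extra = 20; [turn=2]; extra = -4; [pos=0]; extra = 4; [pos=1]; extra = 12; [pos=2]; extra = 20; [turn=3]; extra = -4; [pos=0]; extra = 4; [pos=1]; extra = 12; [pos=2]; extra = 20; extra = -48; return -96; after: total = -8; (abs(total) < abs(step)) -> false; base = -8; extra = 0; [turn=1]; extra = -4; [pos=0]; extra = 4; [pos=1]; extra = 12; [pos=2]; extra = 20; [turn=2]; extra = -4; [pos=0]; extra = 4; [pos=1]; extra = 12; [pos=2]; extra = 20; [turn=3]; extra = -4; [pos=0]; extra = 4; [pos=1]; extra = 12; [pos=2]; extra = 20; extra = -48; return -96; agreement on -96.
Checked all 72 inputs in the declared domain: the outputs agree on every one.
verdict: equivalent


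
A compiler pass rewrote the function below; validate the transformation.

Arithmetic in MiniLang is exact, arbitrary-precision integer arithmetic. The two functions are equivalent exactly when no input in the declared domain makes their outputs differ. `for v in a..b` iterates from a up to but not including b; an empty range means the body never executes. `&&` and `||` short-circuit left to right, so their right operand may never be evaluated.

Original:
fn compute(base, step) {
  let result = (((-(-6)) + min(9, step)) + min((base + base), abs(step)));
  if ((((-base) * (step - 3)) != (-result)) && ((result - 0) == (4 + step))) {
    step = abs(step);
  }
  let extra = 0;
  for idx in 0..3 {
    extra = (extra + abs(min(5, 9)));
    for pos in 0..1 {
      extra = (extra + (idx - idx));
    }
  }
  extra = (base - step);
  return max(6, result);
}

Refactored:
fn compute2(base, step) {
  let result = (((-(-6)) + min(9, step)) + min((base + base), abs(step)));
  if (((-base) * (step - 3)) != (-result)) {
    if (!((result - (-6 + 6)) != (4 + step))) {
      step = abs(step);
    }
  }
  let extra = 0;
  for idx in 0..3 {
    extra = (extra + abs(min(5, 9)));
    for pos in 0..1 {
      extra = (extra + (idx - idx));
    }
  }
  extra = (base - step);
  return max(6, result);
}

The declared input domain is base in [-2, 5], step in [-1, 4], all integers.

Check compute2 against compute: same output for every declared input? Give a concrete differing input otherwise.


Equivalent — the differences include comparison usage differs, plus boolean connective usage differs, plus constant usage differs, plus statement counts differ, plus branching structure differs, plus arithmetic usage differs, yet no declared input distinguishes the two.
Tracing base=0, step=3: compute: result = 9; ((((-base) * (step - 3)) != (-result)) && ((result - 0) == (4 + step))) -> false; extra = 0; [idx=0]; extra = 5; [pos=0]; extra = 5; [idx=1]; extra = 10; [pos=0]; extra = 10; [idx=2]; extra = 15; [pos=0]; extra = 15; extra = -3; return 9 | compute2: result = 9; (((-base) * (step - 3)) != (-result)) -> true; (!((result - (-6 + 6)) != (4 + step))) -> false; extra = 0; [idx=0]; extra = 5; [pos=0]; extra = 5; [idx=1]; extra = 10; [pos=0]; extra = 10; [idx=2]; extra = 15; [pos=0]; extra = 15; extra = -3; return 9 — matching result 9.
Across all 48 domain points the two functions coincide.
verdict: equivalent


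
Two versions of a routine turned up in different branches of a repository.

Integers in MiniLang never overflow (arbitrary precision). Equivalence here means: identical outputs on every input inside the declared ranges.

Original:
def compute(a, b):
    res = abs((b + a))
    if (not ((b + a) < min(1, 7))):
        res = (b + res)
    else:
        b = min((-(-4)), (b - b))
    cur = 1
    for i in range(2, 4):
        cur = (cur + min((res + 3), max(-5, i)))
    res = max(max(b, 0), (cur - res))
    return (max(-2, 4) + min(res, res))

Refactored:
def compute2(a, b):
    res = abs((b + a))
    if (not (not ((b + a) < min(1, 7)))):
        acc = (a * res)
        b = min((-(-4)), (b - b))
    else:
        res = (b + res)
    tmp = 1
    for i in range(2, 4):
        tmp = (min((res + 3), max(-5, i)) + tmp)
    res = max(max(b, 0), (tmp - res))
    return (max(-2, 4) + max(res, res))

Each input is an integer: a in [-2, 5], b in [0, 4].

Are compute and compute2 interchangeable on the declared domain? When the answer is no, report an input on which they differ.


Equivalent. The suspicious edit (`min(res, res)` became `max(res, res)`) never changes the result for any input inside the declared domain.
Every one of the 40 inputs gives matching results.
As a probe, take a=-1, b=1: compute runs res becomes 0; next (not ((b + a) < min(1, 7))) evaluates to false; next b becomes 0; next cur becomes 1; next at i=2:; next cur becomes 3; next at i=3:; next cur becomes 6; next res becomes 6; next final value 10; compute2 runs res becomes 0; next (not (not ((b + a) < min(1, 7)))) evaluates to true; next acc becomes 0; next b becomes 0; next tmp becomes 1; next at i=2:; next tmp becomes 3; next at i=3:; next tmp becomes 6; next res becomes 6; next final value 10; both end at 10.
verdict: equivalent


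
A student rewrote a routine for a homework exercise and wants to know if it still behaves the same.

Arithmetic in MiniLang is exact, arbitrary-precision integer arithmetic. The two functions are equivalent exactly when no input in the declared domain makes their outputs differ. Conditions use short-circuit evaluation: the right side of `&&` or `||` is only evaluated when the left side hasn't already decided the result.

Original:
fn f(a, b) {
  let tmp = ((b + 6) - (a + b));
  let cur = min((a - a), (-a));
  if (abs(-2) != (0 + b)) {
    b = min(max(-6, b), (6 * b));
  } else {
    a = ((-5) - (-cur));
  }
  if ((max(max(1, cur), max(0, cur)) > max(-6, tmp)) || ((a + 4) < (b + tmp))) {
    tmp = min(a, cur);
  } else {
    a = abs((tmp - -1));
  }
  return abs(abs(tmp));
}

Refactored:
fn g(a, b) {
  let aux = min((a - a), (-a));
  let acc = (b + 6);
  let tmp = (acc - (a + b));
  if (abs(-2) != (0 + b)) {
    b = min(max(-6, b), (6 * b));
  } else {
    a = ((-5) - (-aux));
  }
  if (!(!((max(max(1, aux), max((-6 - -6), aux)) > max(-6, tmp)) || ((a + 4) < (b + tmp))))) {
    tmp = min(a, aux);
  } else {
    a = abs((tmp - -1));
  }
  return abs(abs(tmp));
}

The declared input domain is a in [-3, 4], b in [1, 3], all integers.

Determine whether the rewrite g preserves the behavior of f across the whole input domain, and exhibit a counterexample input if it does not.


Differences: boolean connective usage differs, constant usage differs, statement counts differ, arithmetic usage differs, local variable names differ — yet all 24 inputs agree.
verdict: equivalent
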